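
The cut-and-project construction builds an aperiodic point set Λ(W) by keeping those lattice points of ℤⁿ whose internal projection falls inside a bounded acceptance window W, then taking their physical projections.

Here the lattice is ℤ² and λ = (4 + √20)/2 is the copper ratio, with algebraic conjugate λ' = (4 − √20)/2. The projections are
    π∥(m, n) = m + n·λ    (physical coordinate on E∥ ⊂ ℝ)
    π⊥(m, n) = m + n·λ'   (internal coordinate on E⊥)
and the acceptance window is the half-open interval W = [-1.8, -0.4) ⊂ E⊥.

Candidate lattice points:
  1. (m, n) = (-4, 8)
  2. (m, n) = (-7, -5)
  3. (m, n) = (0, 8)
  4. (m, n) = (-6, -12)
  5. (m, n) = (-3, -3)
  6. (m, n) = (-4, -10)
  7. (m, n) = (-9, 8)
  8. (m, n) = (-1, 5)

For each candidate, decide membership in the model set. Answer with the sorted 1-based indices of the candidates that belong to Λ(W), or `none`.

6

Compute λ' = (4−√20)/2 = -0.23607, so π⊥(m,n) = m -0.23607·n.
#1 (-4,8): internal coord -4 + (8)·λ' = -5.88854; -5.88854 ∉ [-1.8, -0.4) → out
#2 (-7,-5): internal coord -7 + (-5)·λ' = -5.81966; -5.81966 ∉ [-1.8, -0.4) → out
#3 (0,8): internal coord 0 + (8)·λ' = -1.88854; -1.88854 ∉ [-1.8, -0.4) → out
#4 (-6,-12): internal coord -6 + (-12)·λ' = -3.16718; -3.16718 ∉ [-1.8, -0.4) → out
#5 (-3,-3): internal coord -3 + (-3)·λ' = -2.29180; -2.29180 ∉ [-1.8, -0.4) → out
#6 (-4,-10): internal coord -4 + (-10)·λ' = -1.63932; -1.63932 ∈ [-1.8, -0.4) → IN Λ
#7 (-9,8): internal coord -9 + (8)·λ' = -10.88854; -10.88854 ∉ [-1.8, -0.4) → out
#8 (-1,5): internal coord -1 + (5)·λ' = -2.18034; -2.18034 ∉ [-1.8, -0.4) → out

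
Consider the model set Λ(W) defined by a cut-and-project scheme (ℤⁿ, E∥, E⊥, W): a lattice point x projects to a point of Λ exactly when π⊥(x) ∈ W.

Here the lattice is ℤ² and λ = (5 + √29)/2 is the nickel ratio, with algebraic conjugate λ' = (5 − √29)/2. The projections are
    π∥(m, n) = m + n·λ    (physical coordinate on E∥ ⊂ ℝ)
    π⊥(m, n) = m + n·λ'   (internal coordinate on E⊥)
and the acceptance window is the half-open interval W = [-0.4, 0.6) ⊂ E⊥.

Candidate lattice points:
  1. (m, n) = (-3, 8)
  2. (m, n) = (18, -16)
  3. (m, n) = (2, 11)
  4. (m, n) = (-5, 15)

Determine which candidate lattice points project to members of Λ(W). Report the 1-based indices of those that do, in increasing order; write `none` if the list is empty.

3

λ' = (5−√29)/2 ≈ -0.19258.
[1] lift (-3,8): star map gives -4.54066; window check -0.4 ≤ -4.54066 < 0.6 is false → out
[2] lift (18,-16): star map gives 21.08132; window check -0.4 ≤ 21.08132 < 0.6 is false → out
[3] lift (2,11): star map gives -0.11841; window check -0.4 ≤ -0.11841 < 0.6 is true → IN Λ
[4] lift (-5,15): star map gives -7.88874; window check -0.4 ≤ -7.88874 < 0.6 is false → out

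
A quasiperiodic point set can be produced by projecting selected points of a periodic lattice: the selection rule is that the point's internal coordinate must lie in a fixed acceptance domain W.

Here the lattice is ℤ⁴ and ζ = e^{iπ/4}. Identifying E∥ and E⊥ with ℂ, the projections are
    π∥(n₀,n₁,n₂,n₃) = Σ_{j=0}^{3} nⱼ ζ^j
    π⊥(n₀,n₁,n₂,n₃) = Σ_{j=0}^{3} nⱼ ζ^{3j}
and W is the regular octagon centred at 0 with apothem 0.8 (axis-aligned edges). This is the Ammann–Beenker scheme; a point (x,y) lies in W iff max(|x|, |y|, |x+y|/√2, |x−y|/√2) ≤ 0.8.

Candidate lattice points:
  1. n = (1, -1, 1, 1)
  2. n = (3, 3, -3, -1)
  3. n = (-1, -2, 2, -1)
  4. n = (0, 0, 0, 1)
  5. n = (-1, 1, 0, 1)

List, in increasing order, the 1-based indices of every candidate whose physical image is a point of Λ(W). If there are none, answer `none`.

With ζ = e^{iπ/4} the internal vectors are ζ^0,ζ^3,ζ^6,ζ^9.
candidate 1: n = (1, -1, 1, 1) → π⊥ ≈ (+2.41421, -1.00000); max(|x|,|y|,|x±y|/√2) = 2.41421 > 0.8 ⇒ ∉ W
candidate 2: n = (3, 3, -3, -1) → π⊥ ≈ (+0.17157, +4.41421); max(|x|,|y|,|x±y|/√2) = 4.41421 > 0.8 ⇒ ∉ W
candidate 3: n = (-1, -2, 2, -1) → π⊥ ≈ (-0.29289, -4.12132); max(|x|,|y|,|x±y|/√2) = 4.12132 > 0.8 ⇒ ∉ W
candidate 4: n = (0, 0, 0, 1) → π⊥ ≈ (+0.70711, +0.70711); max(|x|,|y|,|x±y|/√2) = 1.00000 > 0.8 ⇒ ∉ W
candidate 5: n = (-1, 1, 0, 1) → π⊥ ≈ (-1.00000, +1.41421); max(|x|,|y|,|x±y|/√2) = 1.70711 > 0.8 ⇒ ∉ W

none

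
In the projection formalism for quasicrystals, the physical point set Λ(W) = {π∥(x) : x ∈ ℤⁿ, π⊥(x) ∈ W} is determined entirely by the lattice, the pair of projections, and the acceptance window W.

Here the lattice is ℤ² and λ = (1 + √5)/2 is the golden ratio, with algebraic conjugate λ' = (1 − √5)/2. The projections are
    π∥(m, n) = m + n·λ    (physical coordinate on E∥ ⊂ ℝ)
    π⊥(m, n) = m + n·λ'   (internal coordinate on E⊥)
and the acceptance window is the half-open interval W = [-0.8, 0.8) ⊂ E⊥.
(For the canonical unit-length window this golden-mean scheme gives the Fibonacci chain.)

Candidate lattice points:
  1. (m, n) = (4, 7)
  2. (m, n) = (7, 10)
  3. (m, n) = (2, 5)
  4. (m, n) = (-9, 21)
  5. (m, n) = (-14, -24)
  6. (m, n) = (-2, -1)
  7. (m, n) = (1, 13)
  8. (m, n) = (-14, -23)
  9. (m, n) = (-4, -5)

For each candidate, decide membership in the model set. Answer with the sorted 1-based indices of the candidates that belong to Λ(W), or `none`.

1, 8

λ' = (1−√5)/2 ≈ -0.61803.
#1 (4,7): internal coord 4 + (7)·λ' = -0.32624; -0.32624 ∈ [-0.8, 0.8) → IN Λ
#2 (7,10): internal coord 7 + (10)·λ' = +0.81966; +0.81966 ∉ [-0.8, 0.8) → out
#3 (2,5): internal coord 2 + (5)·λ' = -1.09017; -1.09017 ∉ [-0.8, 0.8) → out
#4 (-9,21): internal coord -9 + (21)·λ' = -21.97871; -21.97871 ∉ [-0.8, 0.8) → out
#5 (-14,-24): internal coord -14 + (-24)·λ' = +0.83282; +0.83282 ∉ [-0.8, 0.8) → out
#6 (-2,-1): internal coord -2 + (-1)·λ' = -1.38197; -1.38197 ∉ [-0.8, 0.8) → out
#7 (1,13): internal coord 1 + (13)·λ' = -7.03444; -7.03444 ∉ [-0.8, 0.8) → out
#8 (-14,-23): internal coord -14 + (-23)·λ' = +0.21478; +0.21478 ∈ [-0.8, 0.8) → IN Λ
#9 (-4,-5): internal coord -4 + (-5)·λ' = -0.90983; -0.90983 ∉ [-0.8, 0.8) → out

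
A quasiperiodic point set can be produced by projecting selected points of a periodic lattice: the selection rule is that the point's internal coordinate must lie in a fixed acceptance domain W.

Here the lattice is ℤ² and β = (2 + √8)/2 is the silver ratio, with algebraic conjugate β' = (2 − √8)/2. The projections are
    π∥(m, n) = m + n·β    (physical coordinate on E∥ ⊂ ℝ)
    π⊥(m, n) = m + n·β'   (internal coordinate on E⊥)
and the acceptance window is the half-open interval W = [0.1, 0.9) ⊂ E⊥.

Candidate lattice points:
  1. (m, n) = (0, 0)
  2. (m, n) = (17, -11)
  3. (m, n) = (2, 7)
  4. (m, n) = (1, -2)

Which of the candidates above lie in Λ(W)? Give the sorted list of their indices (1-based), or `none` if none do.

none

Numerically β ≈ 2.41421 and β' = −1/β ≈ -0.41421.
[1] lift (0,0): star map gives 0.00000; window check 0.1 ≤ 0.00000 < 0.9 is false → out
[2] lift (17,-11): star map gives 21.55635; window check 0.1 ≤ 21.55635 < 0.9 is false → out
[3] lift (2,7): star map gives -0.89949; window check 0.1 ≤ -0.89949 < 0.9 is false → out
[4] lift (1,-2): star map gives 1.82843; window check 0.1 ≤ 1.82843 < 0.9 is false → out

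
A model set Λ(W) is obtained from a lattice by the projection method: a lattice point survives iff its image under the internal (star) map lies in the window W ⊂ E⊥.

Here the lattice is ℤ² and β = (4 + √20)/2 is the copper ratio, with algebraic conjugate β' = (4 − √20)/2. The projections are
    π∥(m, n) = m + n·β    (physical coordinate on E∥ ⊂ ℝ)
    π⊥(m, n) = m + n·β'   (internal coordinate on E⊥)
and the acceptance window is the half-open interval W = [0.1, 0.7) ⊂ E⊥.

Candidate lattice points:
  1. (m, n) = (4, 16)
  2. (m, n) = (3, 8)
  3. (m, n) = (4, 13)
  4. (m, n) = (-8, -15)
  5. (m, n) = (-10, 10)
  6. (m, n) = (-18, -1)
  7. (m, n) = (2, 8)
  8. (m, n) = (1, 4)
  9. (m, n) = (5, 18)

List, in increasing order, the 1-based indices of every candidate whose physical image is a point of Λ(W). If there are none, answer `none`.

β' = (4−√20)/2 ≈ -0.236068.
[1] lift (4,16): star map gives 0.222912; window check 0.1 ≤ 0.222912 < 0.7 is true → IN Λ
[2] lift (3,8): star map gives 1.111456; window check 0.1 ≤ 1.111456 < 0.7 is false → out
[3] lift (4,13): star map gives 0.931116; window check 0.1 ≤ 0.931116 < 0.7 is false → out
[4] lift (-8,-15): star map gives -4.458980; window check 0.1 ≤ -4.458980 < 0.7 is false → out
[5] lift (-10,10): star map gives -12.360680; window check 0.1 ≤ -12.360680 < 0.7 is false → out
[6] lift (-18,-1): star map gives -17.763932; window check 0.1 ≤ -17.763932 < 0.7 is false → out
[7] lift (2,8): star map gives 0.111456; window check 0.1 ≤ 0.111456 < 0.7 is true → IN Λ
[8] lift (1,4): star map gives 0.055728; window check 0.1 ≤ 0.055728 < 0.7 is false → out
[9] lift (5,18): star map gives 0.750776; window check 0.1 ≤ 0.750776 < 0.7 is false → out

1, 7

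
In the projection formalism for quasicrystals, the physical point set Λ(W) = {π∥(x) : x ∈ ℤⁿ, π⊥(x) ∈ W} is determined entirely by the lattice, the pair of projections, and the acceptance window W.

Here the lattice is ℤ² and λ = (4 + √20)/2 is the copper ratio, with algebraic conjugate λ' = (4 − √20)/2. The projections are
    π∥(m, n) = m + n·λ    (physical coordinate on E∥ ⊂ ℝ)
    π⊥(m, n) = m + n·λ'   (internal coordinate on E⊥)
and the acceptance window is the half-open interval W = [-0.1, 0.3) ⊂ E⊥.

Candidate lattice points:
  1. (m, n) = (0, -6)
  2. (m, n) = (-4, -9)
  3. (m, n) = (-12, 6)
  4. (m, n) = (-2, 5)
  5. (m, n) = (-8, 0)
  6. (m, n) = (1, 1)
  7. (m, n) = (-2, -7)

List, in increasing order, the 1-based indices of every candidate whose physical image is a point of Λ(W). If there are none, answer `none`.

Numerically λ ≈ 4.236068 and λ' = −1/λ ≈ -0.236068.
[1] lift (0,-6): star map gives 1.416408; window check -0.1 ≤ 1.416408 < 0.3 is false → out
[2] lift (-4,-9): star map gives -1.875388; window check -0.1 ≤ -1.875388 < 0.3 is false → out
[3] lift (-12,6): star map gives -13.416408; window check -0.1 ≤ -13.416408 < 0.3 is false → out
[4] lift (-2,5): star map gives -3.180340; window check -0.1 ≤ -3.180340 < 0.3 is false → out
[5] lift (-8,0): star map gives -8.000000; window check -0.1 ≤ -8.000000 < 0.3 is false → out
[6] lift (1,1): star map gives 0.763932; window check -0.1 ≤ 0.763932 < 0.3 is false → out
[7] lift (-2,-7): star map gives -0.347524; window check -0.1 ≤ -0.347524 < 0.3 is false → out

none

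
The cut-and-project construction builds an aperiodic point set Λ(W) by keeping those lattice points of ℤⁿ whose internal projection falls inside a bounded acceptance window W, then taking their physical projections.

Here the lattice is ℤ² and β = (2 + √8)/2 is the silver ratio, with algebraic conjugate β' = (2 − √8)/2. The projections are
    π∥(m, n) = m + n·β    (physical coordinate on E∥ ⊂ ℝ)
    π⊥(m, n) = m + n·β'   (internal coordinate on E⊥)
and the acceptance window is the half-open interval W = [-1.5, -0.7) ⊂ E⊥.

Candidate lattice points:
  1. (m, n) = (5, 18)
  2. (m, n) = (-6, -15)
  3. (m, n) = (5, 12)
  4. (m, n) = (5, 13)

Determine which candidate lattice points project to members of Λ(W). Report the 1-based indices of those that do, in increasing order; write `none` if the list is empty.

none

β' = (2−√8)/2 ≈ -0.414214.
candidate 1: (m,n)=(5,18) → π∥ = 5+18·β ≈ 48.455844, π⊥ = 5+18·β' ≈ -2.455844 ∉ [-1.5, -0.7) ⇒ out
candidate 2: (m,n)=(-6,-15) → π∥ = -6-15·β ≈ -42.213203, π⊥ = -6-15·β' ≈ 0.213203 ∉ [-1.5, -0.7) ⇒ out
candidate 3: (m,n)=(5,12) → π∥ = 5+12·β ≈ 33.970563, π⊥ = 5+12·β' ≈ 0.029437 ∉ [-1.5, -0.7) ⇒ out
candidate 4: (m,n)=(5,13) → π∥ = 5+13·β ≈ 36.384776, π⊥ = 5+13·β' ≈ -0.384776 ∉ [-1.5, -0.7) ⇒ out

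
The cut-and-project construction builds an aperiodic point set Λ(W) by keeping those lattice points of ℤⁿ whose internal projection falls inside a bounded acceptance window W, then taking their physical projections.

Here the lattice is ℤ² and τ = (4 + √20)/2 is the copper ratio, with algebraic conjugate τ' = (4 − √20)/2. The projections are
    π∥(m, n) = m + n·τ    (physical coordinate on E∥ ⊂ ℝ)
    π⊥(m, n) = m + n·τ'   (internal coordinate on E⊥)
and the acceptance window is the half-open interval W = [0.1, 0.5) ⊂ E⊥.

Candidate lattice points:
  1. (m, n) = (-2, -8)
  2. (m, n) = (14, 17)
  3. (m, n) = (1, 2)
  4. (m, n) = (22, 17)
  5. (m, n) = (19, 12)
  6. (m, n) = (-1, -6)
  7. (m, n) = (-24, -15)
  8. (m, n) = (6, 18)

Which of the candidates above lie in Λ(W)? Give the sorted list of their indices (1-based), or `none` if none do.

6

Compute τ' = (4−√20)/2 = -0.236068, so π⊥(m,n) = m -0.236068·n.
[1] lift (-2,-8): star map gives -0.111456; window check 0.1 ≤ -0.111456 < 0.5 is false → out
[2] lift (14,17): star map gives 9.986844; window check 0.1 ≤ 9.986844 < 0.5 is false → out
[3] lift (1,2): star map gives 0.527864; window check 0.1 ≤ 0.527864 < 0.5 is false → out
[4] lift (22,17): star map gives 17.986844; window check 0.1 ≤ 17.986844 < 0.5 is false → out
[5] lift (19,12): star map gives 16.167184; window check 0.1 ≤ 16.167184 < 0.5 is false → out
[6] lift (-1,-6): star map gives 0.416408; window check 0.1 ≤ 0.416408 < 0.5 is true → IN Λ
[7] lift (-24,-15): star map gives -20.458980; window check 0.1 ≤ -20.458980 < 0.5 is false → out
[8] lift (6,18): star map gives 1.750776; window check 0.1 ≤ 1.750776 < 0.5 is false → out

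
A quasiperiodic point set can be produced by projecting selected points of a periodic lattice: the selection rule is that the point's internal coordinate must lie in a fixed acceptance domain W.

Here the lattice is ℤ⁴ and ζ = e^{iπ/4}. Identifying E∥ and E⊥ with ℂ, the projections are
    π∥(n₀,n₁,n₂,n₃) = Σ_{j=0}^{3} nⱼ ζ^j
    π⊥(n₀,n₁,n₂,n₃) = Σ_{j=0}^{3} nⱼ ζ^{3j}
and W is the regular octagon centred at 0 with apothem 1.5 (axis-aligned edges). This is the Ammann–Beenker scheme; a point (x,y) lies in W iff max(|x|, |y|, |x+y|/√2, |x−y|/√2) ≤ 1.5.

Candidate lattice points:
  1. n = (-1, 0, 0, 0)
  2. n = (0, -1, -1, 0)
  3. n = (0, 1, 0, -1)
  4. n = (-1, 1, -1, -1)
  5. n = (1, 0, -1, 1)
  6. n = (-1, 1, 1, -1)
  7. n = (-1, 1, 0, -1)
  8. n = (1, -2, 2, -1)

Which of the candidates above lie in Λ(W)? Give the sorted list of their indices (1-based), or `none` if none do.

1, 2, 3

Internal map: ζ^{3j} for j=0..3 gives (1,0), (−√2/2,√2/2), (0,−1), (√2/2,√2/2).
#1 (-1, 0, 0, 0): internal (-1.0000, 0.0000); octagon support 1.0000 vs apothem 1.5 → ∈ W
#2 (0, -1, -1, 0): internal (0.7071, 0.2929); octagon support 0.7071 vs apothem 1.5 → ∈ W
#3 (0, 1, 0, -1): internal (-1.4142, 0.0000); octagon support 1.4142 vs apothem 1.5 → ∈ W
#4 (-1, 1, -1, -1): internal (-2.4142, 1.0000); octagon support 2.4142 vs apothem 1.5 → ∉ W
#5 (1, 0, -1, 1): internal (1.7071, 1.7071); octagon support 2.4142 vs apothem 1.5 → ∉ W
#6 (-1, 1, 1, -1): internal (-2.4142, -1.0000); octagon support 2.4142 vs apothem 1.5 → ∉ W
#7 (-1, 1, 0, -1): internal (-2.4142, 0.0000); octagon support 2.4142 vs apothem 1.5 → ∉ W
#8 (1, -2, 2, -1): internal (1.7071, -4.1213); octagon support 4.1213 vs apothem 1.5 → ∉ W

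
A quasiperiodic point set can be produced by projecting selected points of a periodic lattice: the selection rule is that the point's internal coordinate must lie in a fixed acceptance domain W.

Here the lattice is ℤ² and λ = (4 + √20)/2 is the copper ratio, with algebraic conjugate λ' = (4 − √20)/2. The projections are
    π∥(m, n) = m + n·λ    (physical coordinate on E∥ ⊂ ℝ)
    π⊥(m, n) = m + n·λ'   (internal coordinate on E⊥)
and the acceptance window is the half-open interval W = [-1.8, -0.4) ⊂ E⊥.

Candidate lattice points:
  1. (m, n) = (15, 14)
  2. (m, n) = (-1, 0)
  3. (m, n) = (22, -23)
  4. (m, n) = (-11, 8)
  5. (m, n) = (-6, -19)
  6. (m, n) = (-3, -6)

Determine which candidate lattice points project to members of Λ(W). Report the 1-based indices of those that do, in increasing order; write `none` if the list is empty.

λ' = (4−√20)/2 ≈ -0.236068.
[1] lift (15,14): star map gives 11.695048; window check -1.8 ≤ 11.695048 < -0.4 is false → out
[2] lift (-1,0): star map gives -1.000000; window check -1.8 ≤ -1.000000 < -0.4 is true → IN Λ
[3] lift (22,-23): star map gives 27.429563; window check -1.8 ≤ 27.429563 < -0.4 is false → out
[4] lift (-11,8): star map gives -12.888544; window check -1.8 ≤ -12.888544 < -0.4 is false → out
[5] lift (-6,-19): star map gives -1.514708; window check -1.8 ≤ -1.514708 < -0.4 is true → IN Λ
[6] lift (-3,-6): star map gives -1.583592; window check -1.8 ≤ -1.583592 < -0.4 is true → IN Λ

2, 5, 6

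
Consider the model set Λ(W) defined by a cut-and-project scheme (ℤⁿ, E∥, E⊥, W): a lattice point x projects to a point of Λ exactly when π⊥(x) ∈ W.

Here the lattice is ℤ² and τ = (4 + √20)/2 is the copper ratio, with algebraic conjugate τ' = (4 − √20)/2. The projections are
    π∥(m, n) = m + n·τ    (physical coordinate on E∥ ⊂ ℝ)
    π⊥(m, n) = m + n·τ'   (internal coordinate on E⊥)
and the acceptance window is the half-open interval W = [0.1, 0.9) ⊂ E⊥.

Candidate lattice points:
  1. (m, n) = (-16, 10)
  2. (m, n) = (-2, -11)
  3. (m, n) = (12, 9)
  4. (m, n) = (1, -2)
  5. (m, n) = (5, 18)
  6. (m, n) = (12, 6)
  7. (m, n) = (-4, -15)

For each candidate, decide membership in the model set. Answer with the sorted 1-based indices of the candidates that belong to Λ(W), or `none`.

τ' = (4−√20)/2 ≈ -0.23607.
candidate 1: (m,n)=(-16,10) → π∥ = -16+10·τ ≈ 26.36068, π⊥ = -16+10·τ' ≈ -18.36068 ∉ [0.1, 0.9) ⇒ out
candidate 2: (m,n)=(-2,-11) → π∥ = -2-11·τ ≈ -48.59675, π⊥ = -2-11·τ' ≈ 0.59675 ∈ [0.1, 0.9) ⇒ IN Λ
candidate 3: (m,n)=(12,9) → π∥ = 12+9·τ ≈ 50.12461, π⊥ = 12+9·τ' ≈ 9.87539 ∉ [0.1, 0.9) ⇒ out
candidate 4: (m,n)=(1,-2) → π∥ = 1-2·τ ≈ -7.47214, π⊥ = 1-2·τ' ≈ 1.47214 ∉ [0.1, 0.9) ⇒ out
candidate 5: (m,n)=(5,18) → π∥ = 5+18·τ ≈ 81.24922, π⊥ = 5+18·τ' ≈ 0.75078 ∈ [0.1, 0.9) ⇒ IN Λ
candidate 6: (m,n)=(12,6) → π∥ = 12+6·τ ≈ 37.41641, π⊥ = 12+6·τ' ≈ 10.58359 ∉ [0.1, 0.9) ⇒ out
candidate 7: (m,n)=(-4,-15) → π∥ = -4-15·τ ≈ -67.54102, π⊥ = -4-15·τ' ≈ -0.45898 ∉ [0.1, 0.9) ⇒ out

2, 5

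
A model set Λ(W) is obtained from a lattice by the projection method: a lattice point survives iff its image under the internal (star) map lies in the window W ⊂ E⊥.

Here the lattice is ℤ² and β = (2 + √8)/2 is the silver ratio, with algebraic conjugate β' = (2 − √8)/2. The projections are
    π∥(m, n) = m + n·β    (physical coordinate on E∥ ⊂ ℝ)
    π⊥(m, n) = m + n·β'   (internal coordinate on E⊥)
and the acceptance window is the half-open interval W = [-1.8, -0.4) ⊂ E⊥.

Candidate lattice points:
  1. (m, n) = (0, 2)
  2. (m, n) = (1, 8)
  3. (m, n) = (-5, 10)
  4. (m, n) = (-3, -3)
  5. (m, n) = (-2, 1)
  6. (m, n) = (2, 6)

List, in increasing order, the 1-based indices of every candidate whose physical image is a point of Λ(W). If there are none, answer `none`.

1, 4, 6

Numerically β ≈ 2.41421 and β' = −1/β ≈ -0.41421.
#1 (0,2): internal coord 0 + (2)·β' = -0.82843; -0.82843 ∈ [-1.8, -0.4) → IN Λ
#2 (1,8): internal coord 1 + (8)·β' = -2.31371; -2.31371 ∉ [-1.8, -0.4) → out
#3 (-5,10): internal coord -5 + (10)·β' = -9.14214; -9.14214 ∉ [-1.8, -0.4) → out
#4 (-3,-3): internal coord -3 + (-3)·β' = -1.75736; -1.75736 ∈ [-1.8, -0.4) → IN Λ
#5 (-2,1): internal coord -2 + (1)·β' = -2.41421; -2.41421 ∉ [-1.8, -0.4) → out
#6 (2,6): internal coord 2 + (6)·β' = -0.48528; -0.48528 ∈ [-1.8, -0.4) → IN Λ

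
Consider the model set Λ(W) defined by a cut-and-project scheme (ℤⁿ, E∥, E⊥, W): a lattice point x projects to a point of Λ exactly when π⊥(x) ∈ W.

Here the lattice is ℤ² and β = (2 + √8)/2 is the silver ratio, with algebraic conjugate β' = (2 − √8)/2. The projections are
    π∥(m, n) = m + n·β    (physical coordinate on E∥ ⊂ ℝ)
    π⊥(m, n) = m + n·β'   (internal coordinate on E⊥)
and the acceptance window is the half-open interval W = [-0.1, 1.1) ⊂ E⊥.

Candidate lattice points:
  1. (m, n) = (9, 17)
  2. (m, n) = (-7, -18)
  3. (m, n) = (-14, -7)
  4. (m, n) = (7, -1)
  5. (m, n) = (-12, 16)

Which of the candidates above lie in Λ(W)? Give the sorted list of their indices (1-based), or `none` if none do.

Numerically β ≈ 2.414214 and β' = −1/β ≈ -0.414214.
[1] lift (9,17): star map gives 1.958369; window check -0.1 ≤ 1.958369 < 1.1 is false → out
[2] lift (-7,-18): star map gives 0.455844; window check -0.1 ≤ 0.455844 < 1.1 is true → IN Λ
[3] lift (-14,-7): star map gives -11.100505; window check -0.1 ≤ -11.100505 < 1.1 is false → out
[4] lift (7,-1): star map gives 7.414214; window check -0.1 ≤ 7.414214 < 1.1 is false → out
[5] lift (-12,16): star map gives -18.627417; window check -0.1 ≤ -18.627417 < 1.1 is false → out

2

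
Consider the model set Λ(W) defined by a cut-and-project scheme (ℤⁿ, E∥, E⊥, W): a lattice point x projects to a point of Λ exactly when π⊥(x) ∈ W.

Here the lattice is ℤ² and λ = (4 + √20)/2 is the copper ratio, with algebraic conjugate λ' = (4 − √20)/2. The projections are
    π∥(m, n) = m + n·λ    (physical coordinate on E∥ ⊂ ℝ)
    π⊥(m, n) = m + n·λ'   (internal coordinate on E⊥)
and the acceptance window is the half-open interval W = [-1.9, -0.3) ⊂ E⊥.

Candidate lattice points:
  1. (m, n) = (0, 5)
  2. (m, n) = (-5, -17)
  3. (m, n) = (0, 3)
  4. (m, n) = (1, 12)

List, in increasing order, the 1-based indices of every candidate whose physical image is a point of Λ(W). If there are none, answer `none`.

1, 2, 3, 4

Numerically λ ≈ 4.2361 and λ' = −1/λ ≈ -0.2361.
candidate 1: (m,n)=(0,5) → π∥ = 0+5·λ ≈ 21.1803, π⊥ = 0+5·λ' ≈ -1.1803 ∈ [-1.9, -0.3) ⇒ IN Λ
candidate 2: (m,n)=(-5,-17) → π∥ = -5-17·λ ≈ -77.0132, π⊥ = -5-17·λ' ≈ -0.9868 ∈ [-1.9, -0.3) ⇒ IN Λ
candidate 3: (m,n)=(0,3) → π∥ = 0+3·λ ≈ 12.7082, π⊥ = 0+3·λ' ≈ -0.7082 ∈ [-1.9, -0.3) ⇒ IN Λ
candidate 4: (m,n)=(1,12) → π∥ = 1+12·λ ≈ 51.8328, π⊥ = 1+12·λ' ≈ -1.8328 ∈ [-1.9, -0.3) ⇒ IN Λ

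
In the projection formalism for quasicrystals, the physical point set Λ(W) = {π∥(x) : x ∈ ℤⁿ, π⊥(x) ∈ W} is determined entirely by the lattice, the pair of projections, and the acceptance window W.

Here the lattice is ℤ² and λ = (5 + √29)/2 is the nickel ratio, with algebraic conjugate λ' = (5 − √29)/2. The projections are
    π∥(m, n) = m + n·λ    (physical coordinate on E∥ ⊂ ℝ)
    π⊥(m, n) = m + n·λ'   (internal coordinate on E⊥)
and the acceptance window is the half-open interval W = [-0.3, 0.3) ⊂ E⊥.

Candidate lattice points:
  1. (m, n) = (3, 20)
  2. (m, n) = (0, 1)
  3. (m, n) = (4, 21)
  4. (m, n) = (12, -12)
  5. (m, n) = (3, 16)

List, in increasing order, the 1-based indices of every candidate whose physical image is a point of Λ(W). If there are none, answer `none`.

2, 3, 5

λ' = (5−√29)/2 ≈ -0.1926.
[1] lift (3,20): star map gives -0.8516; window check -0.3 ≤ -0.8516 < 0.3 is false → out
[2] lift (0,1): star map gives -0.1926; window check -0.3 ≤ -0.1926 < 0.3 is true → IN Λ
[3] lift (4,21): star map gives -0.0442; window check -0.3 ≤ -0.0442 < 0.3 is true → IN Λ
[4] lift (12,-12): star map gives 14.3110; window check -0.3 ≤ 14.3110 < 0.3 is false → out
[5] lift (3,16): star map gives -0.0813; window check -0.3 ≤ -0.0813 < 0.3 is true → IN Λ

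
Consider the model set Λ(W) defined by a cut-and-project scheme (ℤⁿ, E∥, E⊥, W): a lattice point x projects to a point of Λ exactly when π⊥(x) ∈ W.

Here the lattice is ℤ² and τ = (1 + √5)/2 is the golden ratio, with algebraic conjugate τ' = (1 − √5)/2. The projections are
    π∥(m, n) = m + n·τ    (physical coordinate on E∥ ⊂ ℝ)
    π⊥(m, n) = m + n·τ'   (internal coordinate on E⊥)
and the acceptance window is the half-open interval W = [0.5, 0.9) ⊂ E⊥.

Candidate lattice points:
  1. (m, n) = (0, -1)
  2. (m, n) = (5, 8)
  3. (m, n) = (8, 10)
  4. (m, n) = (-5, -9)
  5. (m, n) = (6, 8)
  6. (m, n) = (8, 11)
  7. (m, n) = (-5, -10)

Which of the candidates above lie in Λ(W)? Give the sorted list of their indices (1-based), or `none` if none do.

1, 4

Numerically τ ≈ 1.618034 and τ' = −1/τ ≈ -0.618034.
#1 (0,-1): internal coord 0 + (-1)·τ' = +0.618034; +0.618034 ∈ [0.5, 0.9) → IN Λ
#2 (5,8): internal coord 5 + (8)·τ' = +0.055728; +0.055728 ∉ [0.5, 0.9) → out
#3 (8,10): internal coord 8 + (10)·τ' = +1.819660; +1.819660 ∉ [0.5, 0.9) → out
#4 (-5,-9): internal coord -5 + (-9)·τ' = +0.562306; +0.562306 ∈ [0.5, 0.9) → IN Λ
#5 (6,8): internal coord 6 + (8)·τ' = +1.055728; +1.055728 ∉ [0.5, 0.9) → out
#6 (8,11): internal coord 8 + (11)·τ' = +1.201626; +1.201626 ∉ [0.5, 0.9) → out
#7 (-5,-10): internal coord -5 + (-10)·τ' = +1.180340; +1.180340 ∉ [0.5, 0.9) → out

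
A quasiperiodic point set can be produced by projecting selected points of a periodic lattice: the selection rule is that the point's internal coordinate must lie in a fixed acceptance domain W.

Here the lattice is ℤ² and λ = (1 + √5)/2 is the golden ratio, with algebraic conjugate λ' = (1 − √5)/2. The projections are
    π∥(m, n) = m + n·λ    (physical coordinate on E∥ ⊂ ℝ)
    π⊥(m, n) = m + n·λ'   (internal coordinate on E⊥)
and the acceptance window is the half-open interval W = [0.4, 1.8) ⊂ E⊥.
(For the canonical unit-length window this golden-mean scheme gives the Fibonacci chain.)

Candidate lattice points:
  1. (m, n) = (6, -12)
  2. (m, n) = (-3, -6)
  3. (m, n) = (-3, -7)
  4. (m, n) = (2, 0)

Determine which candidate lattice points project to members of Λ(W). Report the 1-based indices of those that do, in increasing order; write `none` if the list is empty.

Numerically λ ≈ 1.6180 and λ' = −1/λ ≈ -0.6180.
candidate 1: (m,n)=(6,-12) → π∥ = 6-12·λ ≈ -13.4164, π⊥ = 6-12·λ' ≈ 13.4164 ∉ [0.4, 1.8) ⇒ out
candidate 2: (m,n)=(-3,-6) → π∥ = -3-6·λ ≈ -12.7082, π⊥ = -3-6·λ' ≈ 0.7082 ∈ [0.4, 1.8) ⇒ IN Λ
candidate 3: (m,n)=(-3,-7) → π∥ = -3-7·λ ≈ -14.3262, π⊥ = -3-7·λ' ≈ 1.3262 ∈ [0.4, 1.8) ⇒ IN Λ
candidate 4: (m,n)=(2,0) → π∥ = 2+0·λ ≈ 2.0000, π⊥ = 2+0·λ' ≈ 2.0000 ∉ [0.4, 1.8) ⇒ out

2, 3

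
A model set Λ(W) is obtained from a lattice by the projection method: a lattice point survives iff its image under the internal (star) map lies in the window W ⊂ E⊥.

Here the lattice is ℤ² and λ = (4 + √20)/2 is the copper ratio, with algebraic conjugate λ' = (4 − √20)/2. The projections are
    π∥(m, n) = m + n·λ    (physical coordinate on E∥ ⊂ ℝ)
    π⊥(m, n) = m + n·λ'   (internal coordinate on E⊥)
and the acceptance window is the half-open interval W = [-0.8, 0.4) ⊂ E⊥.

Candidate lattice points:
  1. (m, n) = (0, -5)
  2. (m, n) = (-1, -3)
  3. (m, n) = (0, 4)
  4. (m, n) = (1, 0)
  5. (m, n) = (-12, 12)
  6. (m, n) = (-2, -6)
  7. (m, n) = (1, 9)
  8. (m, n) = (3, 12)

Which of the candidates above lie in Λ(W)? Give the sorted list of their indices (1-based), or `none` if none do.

λ' = (4−√20)/2 ≈ -0.236068.
[1] lift (0,-5): star map gives 1.180340; window check -0.8 ≤ 1.180340 < 0.4 is false → out
[2] lift (-1,-3): star map gives -0.291796; window check -0.8 ≤ -0.291796 < 0.4 is true → IN Λ
[3] lift (0,4): star map gives -0.944272; window check -0.8 ≤ -0.944272 < 0.4 is false → out
[4] lift (1,0): star map gives 1.000000; window check -0.8 ≤ 1.000000 < 0.4 is false → out
[5] lift (-12,12): star map gives -14.832816; window check -0.8 ≤ -14.832816 < 0.4 is false → out
[6] lift (-2,-6): star map gives -0.583592; window check -0.8 ≤ -0.583592 < 0.4 is true → IN Λ
[7] lift (1,9): star map gives -1.124612; window check -0.8 ≤ -1.124612 < 0.4 is false → out
[8] lift (3,12): star map gives 0.167184; window check -0.8 ≤ 0.167184 < 0.4 is true → IN Λ

2, 6, 8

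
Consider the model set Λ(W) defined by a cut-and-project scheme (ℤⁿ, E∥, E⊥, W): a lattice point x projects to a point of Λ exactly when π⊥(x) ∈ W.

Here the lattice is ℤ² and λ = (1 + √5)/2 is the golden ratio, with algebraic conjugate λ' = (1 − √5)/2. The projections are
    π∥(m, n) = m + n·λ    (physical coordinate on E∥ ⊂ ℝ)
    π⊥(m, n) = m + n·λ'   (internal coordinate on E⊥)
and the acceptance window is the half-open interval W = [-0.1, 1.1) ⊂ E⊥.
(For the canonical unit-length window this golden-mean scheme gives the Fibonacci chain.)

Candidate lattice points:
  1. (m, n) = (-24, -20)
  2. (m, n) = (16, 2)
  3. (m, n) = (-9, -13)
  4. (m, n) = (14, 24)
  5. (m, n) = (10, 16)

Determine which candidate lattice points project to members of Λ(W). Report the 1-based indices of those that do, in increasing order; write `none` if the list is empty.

5

Numerically λ ≈ 1.618034 and λ' = −1/λ ≈ -0.618034.
#1 (-24,-20): internal coord -24 + (-20)·λ' = -11.639320; -11.639320 ∉ [-0.1, 1.1) → out
#2 (16,2): internal coord 16 + (2)·λ' = +14.763932; +14.763932 ∉ [-0.1, 1.1) → out
#3 (-9,-13): internal coord -9 + (-13)·λ' = -0.965558; -0.965558 ∉ [-0.1, 1.1) → out
#4 (14,24): internal coord 14 + (24)·λ' = -0.832816; -0.832816 ∉ [-0.1, 1.1) → out
#5 (10,16): internal coord 10 + (16)·λ' = +0.111456; +0.111456 ∈ [-0.1, 1.1) → IN Λ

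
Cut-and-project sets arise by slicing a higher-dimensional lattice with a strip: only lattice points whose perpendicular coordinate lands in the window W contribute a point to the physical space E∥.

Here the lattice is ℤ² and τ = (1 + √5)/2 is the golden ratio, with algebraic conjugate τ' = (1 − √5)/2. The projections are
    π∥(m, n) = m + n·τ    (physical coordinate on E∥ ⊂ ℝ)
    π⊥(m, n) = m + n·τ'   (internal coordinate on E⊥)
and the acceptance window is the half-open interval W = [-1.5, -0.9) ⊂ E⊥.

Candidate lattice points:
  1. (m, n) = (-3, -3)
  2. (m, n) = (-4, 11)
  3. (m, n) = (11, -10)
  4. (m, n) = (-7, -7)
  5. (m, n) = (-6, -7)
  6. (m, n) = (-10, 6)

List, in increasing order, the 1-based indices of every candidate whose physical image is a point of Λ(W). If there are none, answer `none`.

τ' = (1−√5)/2 ≈ -0.6180.
candidate 1: (m,n)=(-3,-3) → π∥ = -3-3·τ ≈ -7.8541, π⊥ = -3-3·τ' ≈ -1.1459 ∈ [-1.5, -0.9) ⇒ IN Λ
candidate 2: (m,n)=(-4,11) → π∥ = -4+11·τ ≈ 13.7984, π⊥ = -4+11·τ' ≈ -10.7984 ∉ [-1.5, -0.9) ⇒ out
candidate 3: (m,n)=(11,-10) → π∥ = 11-10·τ ≈ -5.1803, π⊥ = 11-10·τ' ≈ 17.1803 ∉ [-1.5, -0.9) ⇒ out
candidate 4: (m,n)=(-7,-7) → π∥ = -7-7·τ ≈ -18.3262, π⊥ = -7-7·τ' ≈ -2.6738 ∉ [-1.5, -0.9) ⇒ out
candidate 5: (m,n)=(-6,-7) → π∥ = -6-7·τ ≈ -17.3262, π⊥ = -6-7·τ' ≈ -1.6738 ∉ [-1.5, -0.9) ⇒ out
candidate 6: (m,n)=(-10,6) → π∥ = -10+6·τ ≈ -0.2918, π⊥ = -10+6·τ' ≈ -13.7082 ∉ [-1.5, -0.9) ⇒ out

1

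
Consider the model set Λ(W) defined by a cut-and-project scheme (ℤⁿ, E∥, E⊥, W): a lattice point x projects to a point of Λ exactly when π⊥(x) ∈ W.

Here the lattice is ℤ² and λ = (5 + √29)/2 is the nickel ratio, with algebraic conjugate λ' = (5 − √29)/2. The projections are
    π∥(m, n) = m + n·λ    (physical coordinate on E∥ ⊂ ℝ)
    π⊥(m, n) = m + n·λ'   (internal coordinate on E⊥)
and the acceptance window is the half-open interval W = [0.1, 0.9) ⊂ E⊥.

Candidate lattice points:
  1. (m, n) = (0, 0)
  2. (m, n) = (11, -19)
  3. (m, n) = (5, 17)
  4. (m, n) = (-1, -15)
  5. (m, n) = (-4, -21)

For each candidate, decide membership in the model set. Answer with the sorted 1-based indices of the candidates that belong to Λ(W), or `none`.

none

Compute λ' = (5−√29)/2 = -0.1926, so π⊥(m,n) = m -0.1926·n.
[1] lift (0,0): star map gives 0.0000; window check 0.1 ≤ 0.0000 < 0.9 is false → out
[2] lift (11,-19): star map gives 14.6591; window check 0.1 ≤ 14.6591 < 0.9 is false → out
[3] lift (5,17): star map gives 1.7261; window check 0.1 ≤ 1.7261 < 0.9 is false → out
[4] lift (-1,-15): star map gives 1.8887; window check 0.1 ≤ 1.8887 < 0.9 is false → out
[5] lift (-4,-21): star map gives 0.0442; window check 0.1 ≤ 0.0442 < 0.9 is false → out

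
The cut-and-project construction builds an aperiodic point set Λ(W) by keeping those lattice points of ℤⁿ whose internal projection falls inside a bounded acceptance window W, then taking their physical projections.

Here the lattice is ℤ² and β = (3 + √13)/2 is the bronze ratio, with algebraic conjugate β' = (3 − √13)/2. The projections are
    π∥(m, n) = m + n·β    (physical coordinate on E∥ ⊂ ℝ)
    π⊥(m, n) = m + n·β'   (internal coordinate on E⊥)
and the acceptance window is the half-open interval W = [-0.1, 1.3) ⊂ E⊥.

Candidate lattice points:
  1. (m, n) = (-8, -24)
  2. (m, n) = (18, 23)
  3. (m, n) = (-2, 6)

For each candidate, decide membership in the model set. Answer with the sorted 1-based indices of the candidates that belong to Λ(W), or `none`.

Compute β' = (3−√13)/2 = -0.3028, so π⊥(m,n) = m -0.3028·n.
[1] lift (-8,-24): star map gives -0.7334; window check -0.1 ≤ -0.7334 < 1.3 is false → out
[2] lift (18,23): star map gives 11.0362; window check -0.1 ≤ 11.0362 < 1.3 is false → out
[3] lift (-2,6): star map gives -3.8167; window check -0.1 ≤ -3.8167 < 1.3 is false → out

none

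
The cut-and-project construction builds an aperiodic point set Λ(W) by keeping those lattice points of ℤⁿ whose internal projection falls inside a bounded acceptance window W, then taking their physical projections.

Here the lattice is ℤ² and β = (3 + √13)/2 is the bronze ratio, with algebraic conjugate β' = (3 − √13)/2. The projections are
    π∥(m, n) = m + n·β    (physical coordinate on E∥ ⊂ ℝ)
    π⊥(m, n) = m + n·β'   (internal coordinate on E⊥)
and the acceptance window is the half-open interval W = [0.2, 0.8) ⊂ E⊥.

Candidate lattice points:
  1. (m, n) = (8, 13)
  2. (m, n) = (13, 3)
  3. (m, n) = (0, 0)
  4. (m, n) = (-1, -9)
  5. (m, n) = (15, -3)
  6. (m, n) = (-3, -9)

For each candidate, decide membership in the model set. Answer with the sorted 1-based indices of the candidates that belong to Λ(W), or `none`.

none

Compute β' = (3−√13)/2 = -0.30278, so π⊥(m,n) = m -0.30278·n.
candidate 1: (m,n)=(8,13) → π∥ = 8+13·β ≈ 50.93608, π⊥ = 8+13·β' ≈ 4.06392 ∉ [0.2, 0.8) ⇒ out
candidate 2: (m,n)=(13,3) → π∥ = 13+3·β ≈ 22.90833, π⊥ = 13+3·β' ≈ 12.09167 ∉ [0.2, 0.8) ⇒ out
candidate 3: (m,n)=(0,0) → π∥ = 0+0·β ≈ 0.00000, π⊥ = 0+0·β' ≈ 0.00000 ∉ [0.2, 0.8) ⇒ out
candidate 4: (m,n)=(-1,-9) → π∥ = -1-9·β ≈ -30.72498, π⊥ = -1-9·β' ≈ 1.72498 ∉ [0.2, 0.8) ⇒ out
candidate 5: (m,n)=(15,-3) → π∥ = 15-3·β ≈ 5.09167, π⊥ = 15-3·β' ≈ 15.90833 ∉ [0.2, 0.8) ⇒ out
candidate 6: (m,n)=(-3,-9) → π∥ = -3-9·β ≈ -32.72498, π⊥ = -3-9·β' ≈ -0.27502 ∉ [0.2, 0.8) ⇒ out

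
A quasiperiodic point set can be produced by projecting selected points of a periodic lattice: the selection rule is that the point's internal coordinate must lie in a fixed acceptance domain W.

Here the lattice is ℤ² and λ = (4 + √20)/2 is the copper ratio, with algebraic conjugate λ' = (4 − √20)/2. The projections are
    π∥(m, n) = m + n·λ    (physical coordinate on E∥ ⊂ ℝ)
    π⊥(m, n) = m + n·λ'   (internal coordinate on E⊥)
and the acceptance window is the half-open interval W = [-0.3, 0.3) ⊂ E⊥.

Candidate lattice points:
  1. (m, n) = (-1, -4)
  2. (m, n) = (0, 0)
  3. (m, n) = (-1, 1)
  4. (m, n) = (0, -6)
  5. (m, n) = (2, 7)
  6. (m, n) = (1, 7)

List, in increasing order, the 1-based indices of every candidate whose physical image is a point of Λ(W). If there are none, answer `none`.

λ' = (4−√20)/2 ≈ -0.236068.
[1] lift (-1,-4): star map gives -0.055728; window check -0.3 ≤ -0.055728 < 0.3 is true → IN Λ
[2] lift (0,0): star map gives 0.000000; window check -0.3 ≤ 0.000000 < 0.3 is true → IN Λ
[3] lift (-1,1): star map gives -1.236068; window check -0.3 ≤ -1.236068 < 0.3 is false → out
[4] lift (0,-6): star map gives 1.416408; window check -0.3 ≤ 1.416408 < 0.3 is false → out
[5] lift (2,7): star map gives 0.347524; window check -0.3 ≤ 0.347524 < 0.3 is false → out
[6] lift (1,7): star map gives -0.652476; window check -0.3 ≤ -0.652476 < 0.3 is false → out

1, 2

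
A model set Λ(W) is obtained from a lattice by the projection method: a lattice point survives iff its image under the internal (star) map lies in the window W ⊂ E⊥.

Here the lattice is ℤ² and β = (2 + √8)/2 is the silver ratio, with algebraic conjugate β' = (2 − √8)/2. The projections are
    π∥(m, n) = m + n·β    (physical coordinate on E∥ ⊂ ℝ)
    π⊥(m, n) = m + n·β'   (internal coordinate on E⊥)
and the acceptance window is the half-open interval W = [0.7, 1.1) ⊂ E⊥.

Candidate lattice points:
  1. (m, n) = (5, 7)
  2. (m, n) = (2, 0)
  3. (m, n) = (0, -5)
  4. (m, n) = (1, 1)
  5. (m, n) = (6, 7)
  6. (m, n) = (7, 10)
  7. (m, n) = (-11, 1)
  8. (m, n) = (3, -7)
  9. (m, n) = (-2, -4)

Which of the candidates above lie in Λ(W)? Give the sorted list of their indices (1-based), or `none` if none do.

Numerically β ≈ 2.414214 and β' = −1/β ≈ -0.414214.
[1] lift (5,7): star map gives 2.100505; window check 0.7 ≤ 2.100505 < 1.1 is false → out
[2] lift (2,0): star map gives 2.000000; window check 0.7 ≤ 2.000000 < 1.1 is false → out
[3] lift (0,-5): star map gives 2.071068; window check 0.7 ≤ 2.071068 < 1.1 is false → out
[4] lift (1,1): star map gives 0.585786; window check 0.7 ≤ 0.585786 < 1.1 is false → out
[5] lift (6,7): star map gives 3.100505; window check 0.7 ≤ 3.100505 < 1.1 is false → out
[6] lift (7,10): star map gives 2.857864; window check 0.7 ≤ 2.857864 < 1.1 is false → out
[7] lift (-11,1): star map gives -11.414214; window check 0.7 ≤ -11.414214 < 1.1 is false → out
[8] lift (3,-7): star map gives 5.899495; window check 0.7 ≤ 5.899495 < 1.1 is false → out
[9] lift (-2,-4): star map gives -0.343146; window check 0.7 ≤ -0.343146 < 1.1 is false → out

none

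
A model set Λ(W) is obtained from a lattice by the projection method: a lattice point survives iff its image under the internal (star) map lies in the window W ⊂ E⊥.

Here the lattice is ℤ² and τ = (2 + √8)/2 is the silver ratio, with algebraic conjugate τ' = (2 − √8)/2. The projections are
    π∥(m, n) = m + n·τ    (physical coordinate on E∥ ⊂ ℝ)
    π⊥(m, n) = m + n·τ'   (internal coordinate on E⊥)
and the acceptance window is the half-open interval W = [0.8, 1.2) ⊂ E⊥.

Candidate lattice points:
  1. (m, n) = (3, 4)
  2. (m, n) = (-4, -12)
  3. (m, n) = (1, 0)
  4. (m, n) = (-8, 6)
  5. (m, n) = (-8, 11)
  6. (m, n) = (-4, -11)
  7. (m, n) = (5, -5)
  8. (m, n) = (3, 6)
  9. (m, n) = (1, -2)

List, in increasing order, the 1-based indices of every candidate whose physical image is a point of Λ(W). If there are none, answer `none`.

Numerically τ ≈ 2.414214 and τ' = −1/τ ≈ -0.414214.
#1 (3,4): internal coord 3 + (4)·τ' = +1.343146; +1.343146 ∉ [0.8, 1.2) → out
#2 (-4,-12): internal coord -4 + (-12)·τ' = +0.970563; +0.970563 ∈ [0.8, 1.2) → IN Λ
#3 (1,0): internal coord 1 + (0)·τ' = +1.000000; +1.000000 ∈ [0.8, 1.2) → IN Λ
#4 (-8,6): internal coord -8 + (6)·τ' = -10.485281; -10.485281 ∉ [0.8, 1.2) → out
#5 (-8,11): internal coord -8 + (11)·τ' = -12.556349; -12.556349 ∉ [0.8, 1.2) → out
#6 (-4,-11): internal coord -4 + (-11)·τ' = +0.556349; +0.556349 ∉ [0.8, 1.2) → out
#7 (5,-5): internal coord 5 + (-5)·τ' = +7.071068; +7.071068 ∉ [0.8, 1.2) → out
#8 (3,6): internal coord 3 + (6)·τ' = +0.514719; +0.514719 ∉ [0.8, 1.2) → out
#9 (1,-2): internal coord 1 + (-2)·τ' = +1.828427; +1.828427 ∉ [0.8, 1.2) → out

2, 3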